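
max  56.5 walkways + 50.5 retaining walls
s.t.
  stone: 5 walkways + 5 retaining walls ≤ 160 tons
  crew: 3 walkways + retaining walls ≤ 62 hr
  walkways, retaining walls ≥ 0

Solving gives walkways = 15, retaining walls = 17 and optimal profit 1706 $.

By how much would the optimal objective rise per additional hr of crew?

3

Check each constraint at x*: stone 160/160 (tight); crew 62/62 (tight).
The binding rows give the dual system: 5·y_stone + 3·y_crew = 56.5 and 5·y_stone + 1·y_crew = 50.5.
This yields shadow prices y_stone = 9.5, y_crew = 3.
Shadow price of crew = 3.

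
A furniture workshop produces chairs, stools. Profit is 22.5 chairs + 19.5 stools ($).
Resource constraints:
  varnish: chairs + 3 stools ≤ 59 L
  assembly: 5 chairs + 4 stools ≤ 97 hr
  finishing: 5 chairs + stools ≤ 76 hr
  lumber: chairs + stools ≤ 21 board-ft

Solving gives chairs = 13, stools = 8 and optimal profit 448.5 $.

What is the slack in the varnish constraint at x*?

varnish used = 1·13 + 3·8 = 37; slack = 59 − 37 = 22.

22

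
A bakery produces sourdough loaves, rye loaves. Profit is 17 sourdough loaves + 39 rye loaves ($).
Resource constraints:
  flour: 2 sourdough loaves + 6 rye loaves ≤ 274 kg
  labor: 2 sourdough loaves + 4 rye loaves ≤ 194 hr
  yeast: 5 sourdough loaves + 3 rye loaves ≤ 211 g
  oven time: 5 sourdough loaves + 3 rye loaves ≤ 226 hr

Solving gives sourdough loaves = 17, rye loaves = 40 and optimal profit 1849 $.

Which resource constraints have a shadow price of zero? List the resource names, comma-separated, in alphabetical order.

flour: 274/274 (binding)
labor: 194/194 (binding)
yeast: 205/211 (slack 6)
oven time: 205/226 (slack 21)
By complementary slackness, a constraint with positive slack has shadow price 0 → oven time, yeast.

oven time, yeast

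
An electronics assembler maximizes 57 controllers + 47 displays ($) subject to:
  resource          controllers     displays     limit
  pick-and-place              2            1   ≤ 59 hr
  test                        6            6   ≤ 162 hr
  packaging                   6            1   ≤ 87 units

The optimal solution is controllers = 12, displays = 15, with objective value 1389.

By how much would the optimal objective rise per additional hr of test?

Binding: test and packaging. Non-binding: pick-and-place (20 unused).
Slack constraints have shadow price 0 (complementary slackness).
The binding rows give the dual system: 6·y_test + 6·y_packaging = 57 and 6·y_test + 1·y_packaging = 47.
This yields shadow prices y_test = 7.5, y_packaging = 2.
Shadow price of test = 7.5.

7.5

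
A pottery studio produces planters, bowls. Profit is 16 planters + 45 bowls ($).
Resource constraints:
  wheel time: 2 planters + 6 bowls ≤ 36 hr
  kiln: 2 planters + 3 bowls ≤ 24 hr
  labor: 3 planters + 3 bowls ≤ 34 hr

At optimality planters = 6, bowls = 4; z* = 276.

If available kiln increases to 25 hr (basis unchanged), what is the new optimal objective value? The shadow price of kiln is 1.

Δb = 1, so new z* = 276 + (1)·(1) = 276 + 1 = 277.

277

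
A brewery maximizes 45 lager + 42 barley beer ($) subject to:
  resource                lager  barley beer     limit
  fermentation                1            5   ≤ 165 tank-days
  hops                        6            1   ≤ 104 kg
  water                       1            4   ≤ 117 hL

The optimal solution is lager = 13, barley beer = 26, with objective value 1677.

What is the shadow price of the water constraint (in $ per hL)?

9

At the optimum: fermentation uses 143 of 165 (slack = 22); hops uses 104 of 104 (binding); water uses 117 of 117 (binding).
By complementary slackness, y = 0 for the non-binding constraint.
Dual feasibility on the basic columns requires 6·y_hops + 1·y_water = 45, 1·y_hops + 4·y_water = 42.
→ y_hops = 6 and y_water = 9.
Shadow price of water = 9.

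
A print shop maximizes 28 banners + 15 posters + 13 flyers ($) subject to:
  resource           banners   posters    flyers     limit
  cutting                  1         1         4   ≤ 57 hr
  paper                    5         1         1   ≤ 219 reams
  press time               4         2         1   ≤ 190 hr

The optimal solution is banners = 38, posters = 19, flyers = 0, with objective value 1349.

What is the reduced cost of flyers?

Binding: cutting and press time. Non-binding: paper (10 unused).
By complementary slackness, y = 0 for the non-binding constraint.
Dual feasibility on the basic columns requires 1·y_cutting + 4·y_press time = 28, 1·y_cutting + 2·y_press time = 15.
This yields shadow prices y_cutting = 2, y_press time = 6.5.
Reduced cost of flyers: c₃ − yᵀa₃ = 13 − (2·4 + 6.5·1) = 13 − 14.5 = -1.5.

-1.5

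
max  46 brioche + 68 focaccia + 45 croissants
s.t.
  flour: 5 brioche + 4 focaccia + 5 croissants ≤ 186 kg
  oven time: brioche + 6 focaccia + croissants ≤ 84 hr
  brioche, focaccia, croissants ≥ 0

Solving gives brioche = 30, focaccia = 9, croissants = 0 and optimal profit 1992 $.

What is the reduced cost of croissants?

Both flour and oven time are binding at x*.
From A_Bᵀ y = c: 5·y_flour + 1·y_oven time = 46; 4·y_flour + 6·y_oven time = 68.
This yields shadow prices y_flour = 8, y_oven time = 6.
Reduced cost of croissants: c₃ − yᵀa₃ = 45 − (8·5 + 6·1) = 45 − 46 = -1.

-1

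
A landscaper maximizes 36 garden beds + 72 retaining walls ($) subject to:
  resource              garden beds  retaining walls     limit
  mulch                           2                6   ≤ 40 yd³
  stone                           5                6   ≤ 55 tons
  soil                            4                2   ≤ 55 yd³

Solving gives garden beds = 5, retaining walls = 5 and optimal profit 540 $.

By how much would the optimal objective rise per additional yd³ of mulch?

8

At the optimum: mulch uses 40 of 40 (binding); stone uses 55 of 55 (binding); soil uses 30 of 55 (slack = 25).
By complementary slackness, y = 0 for the non-binding constraint.
The binding rows give the dual system: 2·y_mulch + 5·y_stone = 36 and 6·y_mulch + 6·y_stone = 72.
This yields shadow prices y_mulch = 8, y_stone = 4.
Shadow price of mulch = 8.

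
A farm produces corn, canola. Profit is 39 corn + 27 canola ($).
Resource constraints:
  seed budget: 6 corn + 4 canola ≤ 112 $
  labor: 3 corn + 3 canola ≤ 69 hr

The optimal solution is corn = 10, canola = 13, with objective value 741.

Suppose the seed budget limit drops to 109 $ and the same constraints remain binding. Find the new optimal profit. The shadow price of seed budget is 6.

723

Δb = -3, so new z* = 741 + (6)·(-3) = 741 − 18 = 723.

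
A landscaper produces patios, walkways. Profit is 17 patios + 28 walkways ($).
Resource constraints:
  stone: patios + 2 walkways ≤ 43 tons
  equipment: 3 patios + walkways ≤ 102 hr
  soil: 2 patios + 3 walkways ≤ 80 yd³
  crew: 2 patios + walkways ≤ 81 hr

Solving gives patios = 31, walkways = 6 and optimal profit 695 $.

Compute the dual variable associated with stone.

Binding: stone and soil. Non-binding: equipment (3 unused), crew (13 unused).
Since equipment, crew are not tight, their duals are 0.
Dual feasibility on the basic columns requires 1·y_stone + 2·y_soil = 17, 2·y_stone + 3·y_soil = 28.
Solving: y_stone = 5, y_soil = 6.
Shadow price of stone = 5.

5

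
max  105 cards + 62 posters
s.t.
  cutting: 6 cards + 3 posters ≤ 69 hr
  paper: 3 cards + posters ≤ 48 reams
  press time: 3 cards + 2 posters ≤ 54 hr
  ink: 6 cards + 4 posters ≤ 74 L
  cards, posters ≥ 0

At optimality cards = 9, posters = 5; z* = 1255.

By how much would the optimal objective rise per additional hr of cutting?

8

At the optimum: cutting uses 69 of 69 (binding); paper uses 32 of 48 (slack = 16); press time uses 37 of 54 (slack = 17); ink uses 74 of 74 (binding).
By complementary slackness, y = 0 for the non-binding constraints.
The binding rows give the dual system: 6·y_cutting + 6·y_ink = 105 and 3·y_cutting + 4·y_ink = 62.
Solving: y_cutting = 8, y_ink = 9.5.
Shadow price of cutting = 8.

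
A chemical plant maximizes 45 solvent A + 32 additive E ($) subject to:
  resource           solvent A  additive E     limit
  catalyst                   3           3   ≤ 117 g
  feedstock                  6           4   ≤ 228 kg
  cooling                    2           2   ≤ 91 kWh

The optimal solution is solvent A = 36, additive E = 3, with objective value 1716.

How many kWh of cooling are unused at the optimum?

cooling used = 2·36 + 2·3 = 78; slack = 91 − 78 = 13.

13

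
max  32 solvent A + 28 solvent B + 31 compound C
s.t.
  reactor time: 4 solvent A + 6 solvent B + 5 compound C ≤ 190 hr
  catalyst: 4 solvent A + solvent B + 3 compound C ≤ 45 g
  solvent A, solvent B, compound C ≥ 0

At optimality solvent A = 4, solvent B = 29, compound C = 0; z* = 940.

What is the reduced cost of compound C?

-1

Both reactor time and catalyst are binding at x*.
The binding rows give the dual system: 4·y_reactor time + 4·y_catalyst = 32 and 6·y_reactor time + 1·y_catalyst = 28.
→ y_reactor time = 4 and y_catalyst = 4.
Reduced cost of compound C: c₃ − yᵀa₃ = 31 − (4·5 + 4·3) = 31 − 32 = -1.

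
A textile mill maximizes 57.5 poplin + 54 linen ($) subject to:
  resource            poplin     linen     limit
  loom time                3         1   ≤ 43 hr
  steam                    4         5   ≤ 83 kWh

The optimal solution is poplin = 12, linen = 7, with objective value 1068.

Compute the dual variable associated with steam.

At the optimum: loom time uses 43 of 43 (binding); steam uses 83 of 83 (binding).
The binding rows give the dual system: 3·y_loom time + 4·y_steam = 57.5 and 1·y_loom time + 5·y_steam = 54.
→ y_loom time = 6.5 and y_steam = 9.5.
Shadow price of steam = 9.5.

9.5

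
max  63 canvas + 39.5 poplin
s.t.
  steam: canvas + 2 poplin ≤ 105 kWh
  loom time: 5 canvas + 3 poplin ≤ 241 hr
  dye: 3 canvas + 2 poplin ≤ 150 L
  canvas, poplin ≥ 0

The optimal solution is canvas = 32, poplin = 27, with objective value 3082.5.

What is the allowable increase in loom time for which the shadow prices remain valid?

9

Binding constraints: loom time, dye. The basis is B = [[5,3],[3,2]] with det 1.
Per unit increase in loom time, x* moves by d = (2, -3).
The basis stays optimal until poplin reaches 0; allowable increase = 9 hr.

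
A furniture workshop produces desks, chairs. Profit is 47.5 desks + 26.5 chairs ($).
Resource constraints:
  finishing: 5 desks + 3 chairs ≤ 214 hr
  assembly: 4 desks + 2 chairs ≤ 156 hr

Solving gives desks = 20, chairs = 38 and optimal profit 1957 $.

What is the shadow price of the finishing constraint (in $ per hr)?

5.5

At the optimum: finishing uses 214 of 214 (binding); assembly uses 156 of 156 (binding).
Dual feasibility on the basic columns requires 5·y_finishing + 4·y_assembly = 47.5, 3·y_finishing + 2·y_assembly = 26.5.
→ y_finishing = 5.5 and y_assembly = 5.
Shadow price of finishing = 5.5.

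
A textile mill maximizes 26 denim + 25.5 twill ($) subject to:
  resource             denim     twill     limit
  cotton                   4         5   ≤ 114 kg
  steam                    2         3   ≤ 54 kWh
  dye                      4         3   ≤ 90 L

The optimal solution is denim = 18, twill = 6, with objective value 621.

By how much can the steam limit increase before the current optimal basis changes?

Binding constraints: steam, dye. The basis is B = [[2,3],[4,3]] with det -6.
Per unit increase in steam, x* moves by d = (-0.5, 0.6667).
The basis stays optimal until cotton becomes binding; allowable increase = 9 kWh.

9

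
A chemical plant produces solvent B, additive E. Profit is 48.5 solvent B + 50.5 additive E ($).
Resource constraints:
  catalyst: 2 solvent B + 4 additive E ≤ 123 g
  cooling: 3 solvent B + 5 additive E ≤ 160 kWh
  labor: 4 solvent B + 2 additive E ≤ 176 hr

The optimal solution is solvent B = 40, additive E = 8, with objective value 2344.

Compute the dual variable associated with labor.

At the optimum: catalyst uses 112 of 123 (slack = 11); cooling uses 160 of 160 (binding); labor uses 176 of 176 (binding).
Slack constraints have shadow price 0 (complementary slackness).
From A_Bᵀ y = c: 3·y_cooling + 4·y_labor = 48.5; 5·y_cooling + 2·y_labor = 50.5.
→ y_cooling = 7.5 and y_labor = 6.5.
Shadow price of labor = 6.5.

6.5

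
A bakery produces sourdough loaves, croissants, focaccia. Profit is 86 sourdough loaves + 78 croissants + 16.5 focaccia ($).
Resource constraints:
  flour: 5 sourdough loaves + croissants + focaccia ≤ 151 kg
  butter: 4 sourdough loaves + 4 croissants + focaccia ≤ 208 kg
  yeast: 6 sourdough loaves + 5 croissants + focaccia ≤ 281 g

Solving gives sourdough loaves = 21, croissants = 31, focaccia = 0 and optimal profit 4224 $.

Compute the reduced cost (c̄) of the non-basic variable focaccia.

At the optimum: flour uses 136 of 151 (slack = 15); butter uses 208 of 208 (binding); yeast uses 281 of 281 (binding).
By complementary slackness, y = 0 for the non-binding constraint.
Dual feasibility on the basic columns requires 4·y_butter + 6·y_yeast = 86, 4·y_butter + 5·y_yeast = 78.
→ y_butter = 9.5 and y_yeast = 8.
Reduced cost of focaccia: c₃ − yᵀa₃ = 16.5 − (9.5·1 + 8·1) = 16.5 − 17.5 = -1.

-1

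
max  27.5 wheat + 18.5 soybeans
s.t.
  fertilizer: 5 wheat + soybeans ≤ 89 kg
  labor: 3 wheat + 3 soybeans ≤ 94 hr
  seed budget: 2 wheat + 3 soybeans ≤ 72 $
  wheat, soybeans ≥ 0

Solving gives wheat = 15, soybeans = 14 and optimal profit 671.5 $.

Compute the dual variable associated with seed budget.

5

At the optimum: fertilizer uses 89 of 89 (binding); labor uses 87 of 94 (slack = 7); seed budget uses 72 of 72 (binding).
Slack constraints have shadow price 0 (complementary slackness).
From A_Bᵀ y = c: 5·y_fertilizer + 2·y_seed budget = 27.5; 1·y_fertilizer + 3·y_seed budget = 18.5.
This yields shadow prices y_fertilizer = 3.5, y_seed budget = 5.
Shadow price of seed budget = 5.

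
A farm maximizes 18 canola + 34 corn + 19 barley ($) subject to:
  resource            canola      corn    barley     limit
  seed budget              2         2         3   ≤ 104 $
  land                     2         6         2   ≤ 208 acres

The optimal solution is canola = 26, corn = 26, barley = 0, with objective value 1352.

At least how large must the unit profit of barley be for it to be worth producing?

23

At the optimum: seed budget uses 104 of 104 (binding); land uses 208 of 208 (binding).
From A_Bᵀ y = c: 2·y_seed budget + 2·y_land = 18; 2·y_seed budget + 6·y_land = 34.
→ y_seed budget = 5 and y_land = 4.
barley enters the basis when its profit ≥ yᵀa₃ = 5·3 + 4·2 = 23.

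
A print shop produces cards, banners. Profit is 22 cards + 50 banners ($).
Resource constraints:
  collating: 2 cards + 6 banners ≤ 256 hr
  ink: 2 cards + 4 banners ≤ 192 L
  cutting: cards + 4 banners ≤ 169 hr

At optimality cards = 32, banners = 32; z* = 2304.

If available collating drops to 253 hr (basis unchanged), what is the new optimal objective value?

2295

At the optimum: collating uses 256 of 256 (binding); ink uses 192 of 192 (binding); cutting uses 160 of 169 (slack = 9).
By complementary slackness, y = 0 for the non-binding constraint.
Dual feasibility on the basic columns requires 2·y_collating + 2·y_ink = 22, 6·y_collating + 4·y_ink = 50.
→ y_collating = 3 and y_ink = 8.
Δz = y_collating·Δb = 3 × (-3) = -9, so new z* = 2304 − 9 = 2295.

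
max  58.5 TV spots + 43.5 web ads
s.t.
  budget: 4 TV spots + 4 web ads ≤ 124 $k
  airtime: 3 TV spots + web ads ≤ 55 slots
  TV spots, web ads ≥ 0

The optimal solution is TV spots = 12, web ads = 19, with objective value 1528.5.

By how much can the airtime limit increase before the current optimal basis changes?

38

Binding constraints: budget, airtime. The basis is B = [[4,4],[3,1]] with det -8.
Per unit increase in airtime, x* moves by d = (0.5, -0.5).
The basis stays optimal until web ads reaches 0; allowable increase = 38 slots.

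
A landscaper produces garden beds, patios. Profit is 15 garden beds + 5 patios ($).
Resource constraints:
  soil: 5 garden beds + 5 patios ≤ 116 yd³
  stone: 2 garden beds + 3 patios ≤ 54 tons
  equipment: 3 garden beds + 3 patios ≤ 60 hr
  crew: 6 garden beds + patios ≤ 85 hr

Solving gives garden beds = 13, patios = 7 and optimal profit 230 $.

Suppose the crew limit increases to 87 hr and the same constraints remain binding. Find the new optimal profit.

234

Check each constraint at x*: soil 100/116 (slack 16); stone 47/54 (slack 7); equipment 60/60 (tight); crew 85/85 (tight).
Slack constraints have shadow price 0 (complementary slackness).
Dual feasibility on the basic columns requires 3·y_equipment + 6·y_crew = 15, 3·y_equipment + 1·y_crew = 5.
→ y_equipment = 1 and y_crew = 2.
Δz = y_crew·Δb = 2 × (2) = 4, so new z* = 230 + 4 = 234.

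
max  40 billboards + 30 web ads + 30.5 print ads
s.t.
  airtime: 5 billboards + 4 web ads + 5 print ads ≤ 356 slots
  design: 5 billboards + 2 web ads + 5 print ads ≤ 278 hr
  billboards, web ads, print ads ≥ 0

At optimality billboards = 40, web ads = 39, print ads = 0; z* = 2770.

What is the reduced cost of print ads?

-9.5

Check each constraint at x*: airtime 356/356 (tight); design 278/278 (tight).
Dual feasibility on the basic columns requires 5·y_airtime + 5·y_design = 40, 4·y_airtime + 2·y_design = 30.
Solving: y_airtime = 7, y_design = 1.
Reduced cost of print ads: c₃ − yᵀa₃ = 30.5 − (7·5 + 1·5) = 30.5 − 40 = -9.5.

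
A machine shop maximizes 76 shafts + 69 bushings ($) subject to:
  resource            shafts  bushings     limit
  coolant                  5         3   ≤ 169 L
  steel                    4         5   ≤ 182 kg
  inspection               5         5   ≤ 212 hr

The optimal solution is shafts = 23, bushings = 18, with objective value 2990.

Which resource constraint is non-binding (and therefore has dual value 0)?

coolant: 169/169 (binding)
steel: 182/182 (binding)
inspection: 205/212 (slack 7)
By complementary slackness, a constraint with positive slack has shadow price 0 → inspection.

inspection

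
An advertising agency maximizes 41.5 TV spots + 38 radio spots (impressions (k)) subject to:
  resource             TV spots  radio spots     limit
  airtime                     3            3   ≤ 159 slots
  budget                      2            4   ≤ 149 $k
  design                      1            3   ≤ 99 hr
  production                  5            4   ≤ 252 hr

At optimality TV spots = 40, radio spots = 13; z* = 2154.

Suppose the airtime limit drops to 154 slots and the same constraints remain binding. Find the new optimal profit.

Binding: airtime and production. Non-binding: budget (17 unused), design (20 unused).
Since budget, design are not tight, their duals are 0.
Dual feasibility on the basic columns requires 3·y_airtime + 5·y_production = 41.5, 3·y_airtime + 4·y_production = 38.
→ y_airtime = 8 and y_production = 3.5.
Δz = y_airtime·Δb = 8 × (-5) = -40, so new z* = 2154 − 40 = 2114.

2114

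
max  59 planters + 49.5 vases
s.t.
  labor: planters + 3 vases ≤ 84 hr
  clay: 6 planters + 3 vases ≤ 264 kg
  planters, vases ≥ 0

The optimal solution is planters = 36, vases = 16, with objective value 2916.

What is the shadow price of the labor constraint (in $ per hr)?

At the optimum: labor uses 84 of 84 (binding); clay uses 264 of 264 (binding).
From A_Bᵀ y = c: 1·y_labor + 6·y_clay = 59; 3·y_labor + 3·y_clay = 49.5.
Solving: y_labor = 8, y_clay = 8.5.
Shadow price of labor = 8.

8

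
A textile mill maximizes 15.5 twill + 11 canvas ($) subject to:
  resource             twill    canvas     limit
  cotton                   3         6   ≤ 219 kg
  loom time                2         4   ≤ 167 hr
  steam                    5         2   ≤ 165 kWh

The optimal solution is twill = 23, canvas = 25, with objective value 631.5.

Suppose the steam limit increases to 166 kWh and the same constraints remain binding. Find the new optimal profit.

Binding: cotton and steam. Non-binding: loom time (21 unused).
Since loom time is not tight, its dual is 0.
The binding rows give the dual system: 3·y_cotton + 5·y_steam = 15.5 and 6·y_cotton + 2·y_steam = 11.
Solving: y_cotton = 1, y_steam = 2.5.
Δz = y_steam·Δb = 2.5 × (1) = 2.5, so new z* = 631.5 + 2.5 = 634.

634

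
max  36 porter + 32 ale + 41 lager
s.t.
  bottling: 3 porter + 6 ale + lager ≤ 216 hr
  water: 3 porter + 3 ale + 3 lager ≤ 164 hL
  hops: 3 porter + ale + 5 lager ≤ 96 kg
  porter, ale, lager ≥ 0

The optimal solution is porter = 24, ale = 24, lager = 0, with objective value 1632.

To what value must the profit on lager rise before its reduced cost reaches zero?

44

Binding: bottling and hops. Non-binding: water (20 unused).
By complementary slackness, y = 0 for the non-binding constraint.
Dual feasibility on the basic columns requires 3·y_bottling + 3·y_hops = 36, 6·y_bottling + 1·y_hops = 32.
→ y_bottling = 4 and y_hops = 8.
lager enters the basis when its profit ≥ yᵀa₃ = 4·1 + 8·5 = 44.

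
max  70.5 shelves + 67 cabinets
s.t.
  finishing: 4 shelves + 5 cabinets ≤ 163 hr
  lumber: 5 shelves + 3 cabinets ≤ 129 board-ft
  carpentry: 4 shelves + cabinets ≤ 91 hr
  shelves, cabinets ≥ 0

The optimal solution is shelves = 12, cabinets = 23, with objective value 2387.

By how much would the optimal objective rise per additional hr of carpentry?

0

Check each constraint at x*: finishing 163/163 (tight); lumber 129/129 (tight); carpentry 71/91 (slack 20).
Slack constraints have shadow price 0 (complementary slackness).
From A_Bᵀ y = c: 4·y_finishing + 5·y_lumber = 70.5; 5·y_finishing + 3·y_lumber = 67.
Solving: y_finishing = 9.5, y_lumber = 6.5.
Shadow price of carpentry = 0.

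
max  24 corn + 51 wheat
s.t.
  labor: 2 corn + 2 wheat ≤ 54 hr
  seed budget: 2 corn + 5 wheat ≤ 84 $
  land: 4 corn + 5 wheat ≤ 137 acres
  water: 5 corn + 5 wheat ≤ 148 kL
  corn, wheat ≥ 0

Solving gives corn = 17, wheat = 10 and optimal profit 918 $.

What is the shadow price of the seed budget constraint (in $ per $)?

Check each constraint at x*: labor 54/54 (tight); seed budget 84/84 (tight); land 118/137 (slack 19); water 135/148 (slack 13).
By complementary slackness, y = 0 for the non-binding constraints.
From A_Bᵀ y = c: 2·y_labor + 2·y_seed budget = 24; 2·y_labor + 5·y_seed budget = 51.
Solving: y_labor = 3, y_seed budget = 9.
Shadow price of seed budget = 9.

9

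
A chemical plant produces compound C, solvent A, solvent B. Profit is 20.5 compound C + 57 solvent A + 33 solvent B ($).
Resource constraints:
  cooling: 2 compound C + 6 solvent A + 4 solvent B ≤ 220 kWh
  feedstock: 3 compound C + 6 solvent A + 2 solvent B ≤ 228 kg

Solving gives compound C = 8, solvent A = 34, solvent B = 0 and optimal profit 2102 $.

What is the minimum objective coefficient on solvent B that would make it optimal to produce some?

35

At the optimum: cooling uses 220 of 220 (binding); feedstock uses 228 of 228 (binding).
Dual feasibility on the basic columns requires 2·y_cooling + 3·y_feedstock = 20.5, 6·y_cooling + 6·y_feedstock = 57.
This yields shadow prices y_cooling = 8, y_feedstock = 1.5.
solvent B enters the basis when its profit ≥ yᵀa₃ = 8·4 + 1.5·2 = 35.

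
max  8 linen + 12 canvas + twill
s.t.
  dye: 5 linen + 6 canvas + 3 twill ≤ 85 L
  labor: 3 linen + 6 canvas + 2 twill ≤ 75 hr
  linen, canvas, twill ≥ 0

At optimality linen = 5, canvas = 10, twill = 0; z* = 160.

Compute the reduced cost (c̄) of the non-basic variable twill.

At the optimum: dye uses 85 of 85 (binding); labor uses 75 of 75 (binding).
Dual feasibility on the basic columns requires 5·y_dye + 3·y_labor = 8, 6·y_dye + 6·y_labor = 12.
→ y_dye = 1 and y_labor = 1.
Reduced cost of twill: c₃ − yᵀa₃ = 1 − (1·3 + 1·2) = 1 − 5 = -4.

-4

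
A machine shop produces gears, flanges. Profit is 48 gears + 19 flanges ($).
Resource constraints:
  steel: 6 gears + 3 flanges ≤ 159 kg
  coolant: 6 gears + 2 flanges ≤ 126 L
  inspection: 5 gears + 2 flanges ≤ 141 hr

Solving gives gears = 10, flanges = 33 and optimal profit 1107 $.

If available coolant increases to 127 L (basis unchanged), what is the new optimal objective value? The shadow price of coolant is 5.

1112

Δb = 1, so new z* = 1107 + (5)·(1) = 1107 + 5 = 1112.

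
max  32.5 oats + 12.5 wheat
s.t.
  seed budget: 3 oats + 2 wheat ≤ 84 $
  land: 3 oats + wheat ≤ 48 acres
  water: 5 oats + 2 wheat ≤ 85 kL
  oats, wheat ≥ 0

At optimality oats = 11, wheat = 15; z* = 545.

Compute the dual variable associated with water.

5

Check each constraint at x*: seed budget 63/84 (slack 21); land 48/48 (tight); water 85/85 (tight).
Since seed budget is not tight, its dual is 0.
Dual feasibility on the basic columns requires 3·y_land + 5·y_water = 32.5, 1·y_land + 2·y_water = 12.5.
This yields shadow prices y_land = 2.5, y_water = 5.
Shadow price of water = 5.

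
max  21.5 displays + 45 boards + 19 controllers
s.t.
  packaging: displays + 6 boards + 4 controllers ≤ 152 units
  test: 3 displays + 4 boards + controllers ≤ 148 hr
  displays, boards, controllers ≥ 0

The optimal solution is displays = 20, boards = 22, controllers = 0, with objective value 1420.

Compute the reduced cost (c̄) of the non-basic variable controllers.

Both packaging and test are binding at x*.
Dual feasibility on the basic columns requires 1·y_packaging + 3·y_test = 21.5, 6·y_packaging + 4·y_test = 45.
This yields shadow prices y_packaging = 3.5, y_test = 6.
Reduced cost of controllers: c₃ − yᵀa₃ = 19 − (3.5·4 + 6·1) = 19 − 20 = -1.

-1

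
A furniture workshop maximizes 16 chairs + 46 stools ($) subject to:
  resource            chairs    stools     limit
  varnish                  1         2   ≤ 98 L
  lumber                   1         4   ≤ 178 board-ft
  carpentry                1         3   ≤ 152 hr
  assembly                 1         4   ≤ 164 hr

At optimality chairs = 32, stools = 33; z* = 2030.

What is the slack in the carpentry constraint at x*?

21

carpentry used = 1·32 + 3·33 = 131; slack = 152 − 131 = 21.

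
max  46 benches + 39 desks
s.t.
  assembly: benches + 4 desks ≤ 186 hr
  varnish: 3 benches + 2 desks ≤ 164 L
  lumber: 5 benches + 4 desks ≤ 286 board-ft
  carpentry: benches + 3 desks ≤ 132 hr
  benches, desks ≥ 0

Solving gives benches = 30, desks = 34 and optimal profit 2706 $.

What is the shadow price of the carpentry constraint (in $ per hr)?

1

Check each constraint at x*: assembly 166/186 (slack 20); varnish 158/164 (slack 6); lumber 286/286 (tight); carpentry 132/132 (tight).
Since assembly, varnish are not tight, their duals are 0.
From A_Bᵀ y = c: 5·y_lumber + 1·y_carpentry = 46; 4·y_lumber + 3·y_carpentry = 39.
This yields shadow prices y_lumber = 9, y_carpentry = 1.
Shadow price of carpentry = 1.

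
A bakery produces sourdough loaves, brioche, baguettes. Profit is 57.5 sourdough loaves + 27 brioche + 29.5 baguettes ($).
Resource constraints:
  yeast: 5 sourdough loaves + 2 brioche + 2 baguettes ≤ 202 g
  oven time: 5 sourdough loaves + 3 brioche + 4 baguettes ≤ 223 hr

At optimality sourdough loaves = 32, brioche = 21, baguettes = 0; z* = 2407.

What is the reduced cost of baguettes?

-1.5

Both yeast and oven time are binding at x*.
Dual feasibility on the basic columns requires 5·y_yeast + 5·y_oven time = 57.5, 2·y_yeast + 3·y_oven time = 27.
Solving: y_yeast = 7.5, y_oven time = 4.
Reduced cost of baguettes: c₃ − yᵀa₃ = 29.5 − (7.5·2 + 4·4) = 29.5 − 31 = -1.5.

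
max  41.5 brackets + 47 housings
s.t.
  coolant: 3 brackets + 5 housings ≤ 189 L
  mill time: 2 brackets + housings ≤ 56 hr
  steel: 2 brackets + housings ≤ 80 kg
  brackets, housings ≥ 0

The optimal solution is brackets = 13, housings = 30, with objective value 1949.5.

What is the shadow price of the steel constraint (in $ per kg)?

0

Binding: coolant and mill time. Non-binding: steel (24 unused).
By complementary slackness, y = 0 for the non-binding constraint.
From A_Bᵀ y = c: 3·y_coolant + 2·y_mill time = 41.5; 5·y_coolant + 1·y_mill time = 47.
→ y_coolant = 7.5 and y_mill time = 9.5.
Shadow price of steel = 0.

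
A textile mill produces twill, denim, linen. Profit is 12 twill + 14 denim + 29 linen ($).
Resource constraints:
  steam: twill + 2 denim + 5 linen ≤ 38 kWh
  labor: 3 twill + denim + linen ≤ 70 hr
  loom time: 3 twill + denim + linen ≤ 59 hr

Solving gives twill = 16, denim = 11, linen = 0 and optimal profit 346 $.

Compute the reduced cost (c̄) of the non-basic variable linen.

-3

Check each constraint at x*: steam 38/38 (tight); labor 59/70 (slack 11); loom time 59/59 (tight).
Since labor is not tight, its dual is 0.
The binding rows give the dual system: 1·y_steam + 3·y_loom time = 12 and 2·y_steam + 1·y_loom time = 14.
Solving: y_steam = 6, y_loom time = 2.
Reduced cost of linen: c₃ − yᵀa₃ = 29 − (6·5 + 2·1) = 29 − 32 = -3.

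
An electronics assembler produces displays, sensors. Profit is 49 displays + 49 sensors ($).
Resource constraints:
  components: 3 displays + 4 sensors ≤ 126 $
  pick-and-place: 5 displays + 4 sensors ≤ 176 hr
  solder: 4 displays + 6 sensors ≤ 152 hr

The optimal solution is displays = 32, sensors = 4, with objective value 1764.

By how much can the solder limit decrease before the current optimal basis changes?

Binding constraints: pick-and-place, solder. The basis is B = [[5,4],[4,6]] with det 14.
Per unit decrease in solder, x* moves by d = (0.2857, -0.3571).
The basis stays optimal until sensors reaches 0; allowable decrease = 11.2 hr.

11.2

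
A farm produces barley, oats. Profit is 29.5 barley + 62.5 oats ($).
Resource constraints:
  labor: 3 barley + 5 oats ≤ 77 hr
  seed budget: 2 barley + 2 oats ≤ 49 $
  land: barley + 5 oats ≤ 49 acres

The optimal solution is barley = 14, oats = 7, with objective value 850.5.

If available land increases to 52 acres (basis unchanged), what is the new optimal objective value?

Check each constraint at x*: labor 77/77 (tight); seed budget 42/49 (slack 7); land 49/49 (tight).
Slack constraints have shadow price 0 (complementary slackness).
From A_Bᵀ y = c: 3·y_labor + 1·y_land = 29.5; 5·y_labor + 5·y_land = 62.5.
This yields shadow prices y_labor = 8.5, y_land = 4.
Δz = y_land·Δb = 4 × (3) = 12, so new z* = 850.5 + 12 = 862.5.

862.5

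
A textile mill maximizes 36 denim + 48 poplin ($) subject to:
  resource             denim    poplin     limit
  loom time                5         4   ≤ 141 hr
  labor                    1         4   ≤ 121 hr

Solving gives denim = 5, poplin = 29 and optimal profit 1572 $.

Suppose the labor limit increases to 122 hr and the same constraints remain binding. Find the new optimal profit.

1578

At the optimum: loom time uses 141 of 141 (binding); labor uses 121 of 121 (binding).
Dual feasibility on the basic columns requires 5·y_loom time + 1·y_labor = 36, 4·y_loom time + 4·y_labor = 48.
→ y_loom time = 6 and y_labor = 6.
Δz = y_labor·Δb = 6 × (1) = 6, so new z* = 1572 + 6 = 1578.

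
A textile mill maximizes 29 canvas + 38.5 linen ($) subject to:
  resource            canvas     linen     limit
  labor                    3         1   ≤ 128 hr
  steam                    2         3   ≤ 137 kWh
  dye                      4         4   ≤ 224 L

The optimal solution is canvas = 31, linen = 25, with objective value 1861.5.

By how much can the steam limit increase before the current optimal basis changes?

Binding constraints: steam, dye. The basis is B = [[2,3],[4,4]] with det -4.
Per unit increase in steam, x* moves by d = (-1, 1).
The basis stays optimal until canvas reaches 0; allowable increase = 31 kWh.

31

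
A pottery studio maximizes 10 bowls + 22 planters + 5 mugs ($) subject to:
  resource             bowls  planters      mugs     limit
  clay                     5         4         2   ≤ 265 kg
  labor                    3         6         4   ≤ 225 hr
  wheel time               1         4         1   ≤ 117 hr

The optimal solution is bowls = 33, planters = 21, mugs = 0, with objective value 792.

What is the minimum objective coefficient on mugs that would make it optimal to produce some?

At the optimum: clay uses 249 of 265 (slack = 16); labor uses 225 of 225 (binding); wheel time uses 117 of 117 (binding).
Since clay is not tight, its dual is 0.
The binding rows give the dual system: 3·y_labor + 1·y_wheel time = 10 and 6·y_labor + 4·y_wheel time = 22.
This yields shadow prices y_labor = 3, y_wheel time = 1.
mugs enters the basis when its profit ≥ yᵀa₃ = 3·4 + 1·1 = 13.

13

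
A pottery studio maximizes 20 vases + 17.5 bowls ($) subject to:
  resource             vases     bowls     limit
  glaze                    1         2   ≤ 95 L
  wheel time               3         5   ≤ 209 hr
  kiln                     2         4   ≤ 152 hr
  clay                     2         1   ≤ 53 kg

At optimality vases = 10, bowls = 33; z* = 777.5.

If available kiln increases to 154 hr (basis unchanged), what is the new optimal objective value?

Check each constraint at x*: glaze 76/95 (slack 19); wheel time 195/209 (slack 14); kiln 152/152 (tight); clay 53/53 (tight).
Since glaze, wheel time are not tight, their duals are 0.
Dual feasibility on the basic columns requires 2·y_kiln + 2·y_clay = 20, 4·y_kiln + 1·y_clay = 17.5.
→ y_kiln = 2.5 and y_clay = 7.5.
Δz = y_kiln·Δb = 2.5 × (2) = 5, so new z* = 777.5 + 5 = 782.5.

782.5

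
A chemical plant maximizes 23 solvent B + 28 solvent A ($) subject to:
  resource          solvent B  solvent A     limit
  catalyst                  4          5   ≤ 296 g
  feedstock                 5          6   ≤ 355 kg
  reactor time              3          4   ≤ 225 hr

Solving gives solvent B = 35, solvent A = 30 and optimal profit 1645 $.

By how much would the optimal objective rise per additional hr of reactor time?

1

At the optimum: catalyst uses 290 of 296 (slack = 6); feedstock uses 355 of 355 (binding); reactor time uses 225 of 225 (binding).
Since catalyst is not tight, its dual is 0.
From A_Bᵀ y = c: 5·y_feedstock + 3·y_reactor time = 23; 6·y_feedstock + 4·y_reactor time = 28.
→ y_feedstock = 4 and y_reactor time = 1.
Shadow price of reactor time = 1.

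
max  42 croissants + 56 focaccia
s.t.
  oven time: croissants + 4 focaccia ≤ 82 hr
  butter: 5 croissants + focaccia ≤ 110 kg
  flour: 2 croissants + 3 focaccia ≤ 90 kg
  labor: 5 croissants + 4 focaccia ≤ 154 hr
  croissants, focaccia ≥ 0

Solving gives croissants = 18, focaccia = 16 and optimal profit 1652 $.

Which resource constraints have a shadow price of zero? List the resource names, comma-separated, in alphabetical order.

butter, flour

oven time: 82/82 (binding)
butter: 106/110 (slack 4)
flour: 84/90 (slack 6)
labor: 154/154 (binding)
By complementary slackness, a constraint with positive slack has shadow price 0 → butter, flour.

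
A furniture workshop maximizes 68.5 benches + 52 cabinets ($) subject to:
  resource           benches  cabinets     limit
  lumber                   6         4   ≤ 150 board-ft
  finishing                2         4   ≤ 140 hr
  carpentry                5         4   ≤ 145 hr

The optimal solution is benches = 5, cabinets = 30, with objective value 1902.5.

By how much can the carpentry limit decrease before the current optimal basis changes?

Binding constraints: lumber, carpentry. The basis is B = [[6,4],[5,4]] with det 4.
Per unit decrease in carpentry, x* moves by d = (1, -1.5).
The basis stays optimal until cabinets reaches 0; allowable decrease = 20 hr.

20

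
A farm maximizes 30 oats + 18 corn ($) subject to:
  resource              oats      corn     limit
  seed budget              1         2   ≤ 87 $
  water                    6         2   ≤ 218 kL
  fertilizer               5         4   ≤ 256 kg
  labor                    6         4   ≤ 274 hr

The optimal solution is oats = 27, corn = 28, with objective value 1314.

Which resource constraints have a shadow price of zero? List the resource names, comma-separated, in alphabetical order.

seed budget: 83/87 (slack 4)
water: 218/218 (binding)
fertilizer: 247/256 (slack 9)
labor: 274/274 (binding)
By complementary slackness, a constraint with positive slack has shadow price 0 → fertilizer, seed budget.

fertilizer, seed budget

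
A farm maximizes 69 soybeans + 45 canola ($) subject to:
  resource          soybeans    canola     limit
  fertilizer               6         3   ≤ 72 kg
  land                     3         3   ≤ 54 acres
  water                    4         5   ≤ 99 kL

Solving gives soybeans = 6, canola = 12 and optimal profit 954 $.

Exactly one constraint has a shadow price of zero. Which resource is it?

water

fertilizer: 72/72 (binding)
land: 54/54 (binding)
water: 84/99 (slack 15)
By complementary slackness, a constraint with positive slack has shadow price 0 → water.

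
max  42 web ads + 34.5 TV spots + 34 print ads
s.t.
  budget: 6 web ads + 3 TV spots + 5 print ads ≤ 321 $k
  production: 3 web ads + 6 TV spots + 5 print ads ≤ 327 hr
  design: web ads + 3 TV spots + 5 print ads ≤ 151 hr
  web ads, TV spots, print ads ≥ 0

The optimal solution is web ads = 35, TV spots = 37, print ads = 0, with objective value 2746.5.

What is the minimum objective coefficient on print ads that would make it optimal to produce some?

42.5

Check each constraint at x*: budget 321/321 (tight); production 327/327 (tight); design 146/151 (slack 5).
Since design is not tight, its dual is 0.
The binding rows give the dual system: 6·y_budget + 3·y_production = 42 and 3·y_budget + 6·y_production = 34.5.
This yields shadow prices y_budget = 5.5, y_production = 3.
print ads enters the basis when its profit ≥ yᵀa₃ = 5.5·5 + 3·5 = 42.5.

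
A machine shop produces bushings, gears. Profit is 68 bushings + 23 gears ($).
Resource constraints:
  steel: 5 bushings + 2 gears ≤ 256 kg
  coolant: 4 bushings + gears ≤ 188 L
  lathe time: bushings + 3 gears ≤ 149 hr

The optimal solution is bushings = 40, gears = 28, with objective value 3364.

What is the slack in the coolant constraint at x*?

0

coolant used = 4·40 + 1·28 = 188; slack = 188 − 188 = 0.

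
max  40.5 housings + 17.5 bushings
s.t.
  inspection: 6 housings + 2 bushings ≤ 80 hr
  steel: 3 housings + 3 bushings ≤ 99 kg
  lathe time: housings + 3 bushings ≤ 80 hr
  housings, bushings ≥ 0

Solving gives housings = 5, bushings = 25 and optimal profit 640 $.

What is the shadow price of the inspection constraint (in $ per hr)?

6.5

Binding: inspection and lathe time. Non-binding: steel (9 unused).
By complementary slackness, y = 0 for the non-binding constraint.
From A_Bᵀ y = c: 6·y_inspection + 1·y_lathe time = 40.5; 2·y_inspection + 3·y_lathe time = 17.5.
Solving: y_inspection = 6.5, y_lathe time = 1.5.
Shadow price of inspection = 6.5.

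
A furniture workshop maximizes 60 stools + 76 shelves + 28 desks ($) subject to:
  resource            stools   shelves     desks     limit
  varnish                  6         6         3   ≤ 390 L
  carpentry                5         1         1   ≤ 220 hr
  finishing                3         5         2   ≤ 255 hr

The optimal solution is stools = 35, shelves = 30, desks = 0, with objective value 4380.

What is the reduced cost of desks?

At the optimum: varnish uses 390 of 390 (binding); carpentry uses 205 of 220 (slack = 15); finishing uses 255 of 255 (binding).
By complementary slackness, y = 0 for the non-binding constraint.
From A_Bᵀ y = c: 6·y_varnish + 3·y_finishing = 60; 6·y_varnish + 5·y_finishing = 76.
→ y_varnish = 6 and y_finishing = 8.
Reduced cost of desks: c₃ − yᵀa₃ = 28 − (6·3 + 8·2) = 28 − 34 = -6.

-6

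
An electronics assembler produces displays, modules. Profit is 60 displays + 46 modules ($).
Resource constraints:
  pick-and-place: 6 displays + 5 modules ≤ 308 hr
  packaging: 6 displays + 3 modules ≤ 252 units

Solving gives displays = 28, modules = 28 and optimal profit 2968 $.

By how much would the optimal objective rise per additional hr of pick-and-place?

8

Check each constraint at x*: pick-and-place 308/308 (tight); packaging 252/252 (tight).
From A_Bᵀ y = c: 6·y_pick-and-place + 6·y_packaging = 60; 5·y_pick-and-place + 3·y_packaging = 46.
→ y_pick-and-place = 8 and y_packaging = 2.
Shadow price of pick-and-place = 8.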